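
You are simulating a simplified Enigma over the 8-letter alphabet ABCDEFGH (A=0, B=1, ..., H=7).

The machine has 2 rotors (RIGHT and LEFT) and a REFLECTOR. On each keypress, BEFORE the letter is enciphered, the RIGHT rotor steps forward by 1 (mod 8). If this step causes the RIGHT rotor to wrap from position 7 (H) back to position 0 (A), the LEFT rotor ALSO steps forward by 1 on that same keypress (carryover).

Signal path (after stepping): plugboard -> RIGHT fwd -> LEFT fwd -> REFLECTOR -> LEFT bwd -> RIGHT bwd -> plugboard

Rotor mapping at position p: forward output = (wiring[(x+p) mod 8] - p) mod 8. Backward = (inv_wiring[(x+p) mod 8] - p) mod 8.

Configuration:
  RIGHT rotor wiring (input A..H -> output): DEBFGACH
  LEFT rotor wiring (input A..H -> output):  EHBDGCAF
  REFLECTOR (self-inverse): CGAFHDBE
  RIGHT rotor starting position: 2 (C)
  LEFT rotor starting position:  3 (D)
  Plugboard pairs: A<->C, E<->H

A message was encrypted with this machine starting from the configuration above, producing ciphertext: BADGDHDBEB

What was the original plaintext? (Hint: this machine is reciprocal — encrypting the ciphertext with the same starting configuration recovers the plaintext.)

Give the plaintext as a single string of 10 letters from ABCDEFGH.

Char 1 ('B'): step: R->3, L=3; B->plug->B->R->D->L->F->refl->D->L'->B->R'->G->plug->G
Char 2 ('A'): step: R->4, L=3; A->plug->C->R->G->L->E->refl->H->L'->C->R'->A->plug->C
Char 3 ('D'): step: R->5, L=3; D->plug->D->R->G->L->E->refl->H->L'->C->R'->C->plug->A
Char 4 ('G'): step: R->6, L=3; G->plug->G->R->A->L->A->refl->C->L'->E->R'->A->plug->C
Char 5 ('D'): step: R->7, L=3; D->plug->D->R->C->L->H->refl->E->L'->G->R'->E->plug->H
Char 6 ('H'): step: R->0, L->4 (L advanced); H->plug->E->R->G->L->F->refl->D->L'->F->R'->D->plug->D
Char 7 ('D'): step: R->1, L=4; D->plug->D->R->F->L->D->refl->F->L'->G->R'->G->plug->G
Char 8 ('B'): step: R->2, L=4; B->plug->B->R->D->L->B->refl->G->L'->B->R'->G->plug->G
Char 9 ('E'): step: R->3, L=4; E->plug->H->R->G->L->F->refl->D->L'->F->R'->C->plug->A
Char 10 ('B'): step: R->4, L=4; B->plug->B->R->E->L->A->refl->C->L'->A->R'->F->plug->F

Answer: GCACHDGGAF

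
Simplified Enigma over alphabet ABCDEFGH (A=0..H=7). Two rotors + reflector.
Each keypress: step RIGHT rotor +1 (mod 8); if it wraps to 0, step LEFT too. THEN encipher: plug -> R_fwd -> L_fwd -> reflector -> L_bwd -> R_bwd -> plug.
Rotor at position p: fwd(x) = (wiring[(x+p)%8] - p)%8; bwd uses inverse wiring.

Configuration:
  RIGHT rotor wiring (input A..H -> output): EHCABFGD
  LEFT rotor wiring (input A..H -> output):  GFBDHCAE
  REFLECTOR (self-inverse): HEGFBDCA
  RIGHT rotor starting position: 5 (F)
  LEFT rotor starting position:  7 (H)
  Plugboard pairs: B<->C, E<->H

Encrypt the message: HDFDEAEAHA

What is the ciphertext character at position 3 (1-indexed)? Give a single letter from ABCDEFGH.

Char 1 ('H'): step: R->6, L=7; H->plug->E->R->E->L->E->refl->B->L'->H->R'->H->plug->E
Char 2 ('D'): step: R->7, L=7; D->plug->D->R->D->L->C->refl->G->L'->C->R'->F->plug->F
Char 3 ('F'): step: R->0, L->0 (L advanced); F->plug->F->R->F->L->C->refl->G->L'->A->R'->D->plug->D

D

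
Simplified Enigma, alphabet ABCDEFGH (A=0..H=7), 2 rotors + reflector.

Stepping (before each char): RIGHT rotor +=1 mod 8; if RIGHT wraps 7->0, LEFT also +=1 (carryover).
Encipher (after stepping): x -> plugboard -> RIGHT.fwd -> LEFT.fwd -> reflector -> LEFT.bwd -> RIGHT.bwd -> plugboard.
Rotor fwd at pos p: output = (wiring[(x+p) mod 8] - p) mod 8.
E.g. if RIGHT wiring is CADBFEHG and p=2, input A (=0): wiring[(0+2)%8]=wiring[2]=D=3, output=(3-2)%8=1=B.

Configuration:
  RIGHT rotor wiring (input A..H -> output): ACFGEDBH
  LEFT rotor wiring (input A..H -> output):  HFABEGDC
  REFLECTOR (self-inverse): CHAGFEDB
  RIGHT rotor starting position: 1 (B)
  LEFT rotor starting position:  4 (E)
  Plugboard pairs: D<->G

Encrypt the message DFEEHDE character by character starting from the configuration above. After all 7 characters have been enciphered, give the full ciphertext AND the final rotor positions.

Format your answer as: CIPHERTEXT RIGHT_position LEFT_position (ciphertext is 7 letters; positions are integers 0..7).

Char 1 ('D'): step: R->2, L=4; D->plug->G->R->G->L->E->refl->F->L'->H->R'->E->plug->E
Char 2 ('F'): step: R->3, L=4; F->plug->F->R->F->L->B->refl->H->L'->C->R'->H->plug->H
Char 3 ('E'): step: R->4, L=4; E->plug->E->R->E->L->D->refl->G->L'->D->R'->D->plug->G
Char 4 ('E'): step: R->5, L=4; E->plug->E->R->F->L->B->refl->H->L'->C->R'->C->plug->C
Char 5 ('H'): step: R->6, L=4; H->plug->H->R->F->L->B->refl->H->L'->C->R'->C->plug->C
Char 6 ('D'): step: R->7, L=4; D->plug->G->R->E->L->D->refl->G->L'->D->R'->C->plug->C
Char 7 ('E'): step: R->0, L->5 (L advanced); E->plug->E->R->E->L->A->refl->C->L'->D->R'->F->plug->F
Final: ciphertext=EHGCCCF, RIGHT=0, LEFT=5

Answer: EHGCCCF 0 5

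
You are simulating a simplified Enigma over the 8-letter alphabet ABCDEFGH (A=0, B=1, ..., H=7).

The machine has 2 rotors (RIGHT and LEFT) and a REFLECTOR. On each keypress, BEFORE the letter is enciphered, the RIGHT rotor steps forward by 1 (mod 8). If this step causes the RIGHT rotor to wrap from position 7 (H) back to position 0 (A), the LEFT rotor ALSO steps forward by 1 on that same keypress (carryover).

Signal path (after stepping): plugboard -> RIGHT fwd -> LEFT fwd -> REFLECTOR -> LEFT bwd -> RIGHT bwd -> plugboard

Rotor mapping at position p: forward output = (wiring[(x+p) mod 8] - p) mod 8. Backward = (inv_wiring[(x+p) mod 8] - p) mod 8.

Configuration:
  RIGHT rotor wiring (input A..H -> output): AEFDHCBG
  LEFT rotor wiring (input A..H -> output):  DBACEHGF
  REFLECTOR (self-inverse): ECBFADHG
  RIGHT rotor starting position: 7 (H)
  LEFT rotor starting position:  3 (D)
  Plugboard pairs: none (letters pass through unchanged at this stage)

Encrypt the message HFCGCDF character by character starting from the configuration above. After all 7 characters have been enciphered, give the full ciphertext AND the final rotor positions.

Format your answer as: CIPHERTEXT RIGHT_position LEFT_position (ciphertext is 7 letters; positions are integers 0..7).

Answer: ADBFGHG 6 4

Derivation:
Char 1 ('H'): step: R->0, L->4 (L advanced); H->plug->H->R->G->L->E->refl->A->L'->A->R'->A->plug->A
Char 2 ('F'): step: R->1, L=4; F->plug->F->R->A->L->A->refl->E->L'->G->R'->D->plug->D
Char 3 ('C'): step: R->2, L=4; C->plug->C->R->F->L->F->refl->D->L'->B->R'->B->plug->B
Char 4 ('G'): step: R->3, L=4; G->plug->G->R->B->L->D->refl->F->L'->F->R'->F->plug->F
Char 5 ('C'): step: R->4, L=4; C->plug->C->R->F->L->F->refl->D->L'->B->R'->G->plug->G
Char 6 ('D'): step: R->5, L=4; D->plug->D->R->D->L->B->refl->C->L'->C->R'->H->plug->H
Char 7 ('F'): step: R->6, L=4; F->plug->F->R->F->L->F->refl->D->L'->B->R'->G->plug->G
Final: ciphertext=ADBFGHG, RIGHT=6, LEFT=4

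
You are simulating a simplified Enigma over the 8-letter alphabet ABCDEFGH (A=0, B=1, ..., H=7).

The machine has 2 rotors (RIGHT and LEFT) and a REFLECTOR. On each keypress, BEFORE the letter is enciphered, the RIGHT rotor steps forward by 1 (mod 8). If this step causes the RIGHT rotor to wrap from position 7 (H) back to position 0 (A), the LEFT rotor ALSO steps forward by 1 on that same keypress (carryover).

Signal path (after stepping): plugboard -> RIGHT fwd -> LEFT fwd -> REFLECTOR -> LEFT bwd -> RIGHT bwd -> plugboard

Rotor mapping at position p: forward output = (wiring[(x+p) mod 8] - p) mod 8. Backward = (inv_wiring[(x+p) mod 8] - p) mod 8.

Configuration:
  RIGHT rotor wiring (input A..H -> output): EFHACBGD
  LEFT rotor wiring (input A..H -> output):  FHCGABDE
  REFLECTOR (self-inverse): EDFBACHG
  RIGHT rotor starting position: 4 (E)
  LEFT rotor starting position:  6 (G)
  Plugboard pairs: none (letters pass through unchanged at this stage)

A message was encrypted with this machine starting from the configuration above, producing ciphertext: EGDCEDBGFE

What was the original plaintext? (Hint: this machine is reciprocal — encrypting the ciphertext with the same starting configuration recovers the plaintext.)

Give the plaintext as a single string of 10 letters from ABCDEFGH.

Char 1 ('E'): step: R->5, L=6; E->plug->E->R->A->L->F->refl->C->L'->G->R'->C->plug->C
Char 2 ('G'): step: R->6, L=6; G->plug->G->R->E->L->E->refl->A->L'->F->R'->B->plug->B
Char 3 ('D'): step: R->7, L=6; D->plug->D->R->A->L->F->refl->C->L'->G->R'->C->plug->C
Char 4 ('C'): step: R->0, L->7 (L advanced); C->plug->C->R->H->L->E->refl->A->L'->C->R'->E->plug->E
Char 5 ('E'): step: R->1, L=7; E->plug->E->R->A->L->F->refl->C->L'->G->R'->B->plug->B
Char 6 ('D'): step: R->2, L=7; D->plug->D->R->H->L->E->refl->A->L'->C->R'->G->plug->G
Char 7 ('B'): step: R->3, L=7; B->plug->B->R->H->L->E->refl->A->L'->C->R'->G->plug->G
Char 8 ('G'): step: R->4, L=7; G->plug->G->R->D->L->D->refl->B->L'->F->R'->B->plug->B
Char 9 ('F'): step: R->5, L=7; F->plug->F->R->C->L->A->refl->E->L'->H->R'->D->plug->D
Char 10 ('E'): step: R->6, L=7; E->plug->E->R->B->L->G->refl->H->L'->E->R'->G->plug->G

Answer: CBCEBGGBDG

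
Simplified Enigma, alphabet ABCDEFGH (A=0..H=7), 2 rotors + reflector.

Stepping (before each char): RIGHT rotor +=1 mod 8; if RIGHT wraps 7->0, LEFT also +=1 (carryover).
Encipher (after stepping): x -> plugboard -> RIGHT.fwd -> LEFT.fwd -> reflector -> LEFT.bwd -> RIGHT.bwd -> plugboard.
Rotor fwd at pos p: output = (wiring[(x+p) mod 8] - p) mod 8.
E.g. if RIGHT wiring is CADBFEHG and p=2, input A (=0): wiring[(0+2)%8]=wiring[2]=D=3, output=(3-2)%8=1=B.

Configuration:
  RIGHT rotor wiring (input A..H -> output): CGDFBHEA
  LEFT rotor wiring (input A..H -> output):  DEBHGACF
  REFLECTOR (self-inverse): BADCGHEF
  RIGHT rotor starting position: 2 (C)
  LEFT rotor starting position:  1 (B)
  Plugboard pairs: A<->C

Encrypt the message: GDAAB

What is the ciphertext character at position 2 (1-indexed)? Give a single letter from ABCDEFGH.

Char 1 ('G'): step: R->3, L=1; G->plug->G->R->D->L->F->refl->H->L'->E->R'->C->plug->A
Char 2 ('D'): step: R->4, L=1; D->plug->D->R->E->L->H->refl->F->L'->D->R'->B->plug->B

B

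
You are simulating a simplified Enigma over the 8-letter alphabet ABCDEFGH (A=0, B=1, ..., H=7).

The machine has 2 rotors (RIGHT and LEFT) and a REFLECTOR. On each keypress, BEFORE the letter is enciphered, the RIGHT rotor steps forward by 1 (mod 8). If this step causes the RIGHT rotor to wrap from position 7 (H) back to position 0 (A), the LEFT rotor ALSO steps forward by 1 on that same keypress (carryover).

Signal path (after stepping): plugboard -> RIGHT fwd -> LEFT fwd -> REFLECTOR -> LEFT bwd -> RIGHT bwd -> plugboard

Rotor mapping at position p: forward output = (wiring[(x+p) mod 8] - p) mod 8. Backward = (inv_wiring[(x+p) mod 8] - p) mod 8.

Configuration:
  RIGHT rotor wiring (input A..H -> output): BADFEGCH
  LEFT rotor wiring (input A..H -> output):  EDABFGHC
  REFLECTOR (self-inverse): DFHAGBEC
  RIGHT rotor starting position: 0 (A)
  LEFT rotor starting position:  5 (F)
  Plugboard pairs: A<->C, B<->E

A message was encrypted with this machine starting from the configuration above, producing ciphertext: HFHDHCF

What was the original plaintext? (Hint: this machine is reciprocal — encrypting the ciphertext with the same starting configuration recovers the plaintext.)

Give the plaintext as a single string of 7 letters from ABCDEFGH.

Char 1 ('H'): step: R->1, L=5; H->plug->H->R->A->L->B->refl->F->L'->C->R'->B->plug->E
Char 2 ('F'): step: R->2, L=5; F->plug->F->R->F->L->D->refl->A->L'->H->R'->G->plug->G
Char 3 ('H'): step: R->3, L=5; H->plug->H->R->A->L->B->refl->F->L'->C->R'->A->plug->C
Char 4 ('D'): step: R->4, L=5; D->plug->D->R->D->L->H->refl->C->L'->B->R'->H->plug->H
Char 5 ('H'): step: R->5, L=5; H->plug->H->R->H->L->A->refl->D->L'->F->R'->B->plug->E
Char 6 ('C'): step: R->6, L=5; C->plug->A->R->E->L->G->refl->E->L'->G->R'->G->plug->G
Char 7 ('F'): step: R->7, L=5; F->plug->F->R->F->L->D->refl->A->L'->H->R'->G->plug->G

Answer: EGCHEGG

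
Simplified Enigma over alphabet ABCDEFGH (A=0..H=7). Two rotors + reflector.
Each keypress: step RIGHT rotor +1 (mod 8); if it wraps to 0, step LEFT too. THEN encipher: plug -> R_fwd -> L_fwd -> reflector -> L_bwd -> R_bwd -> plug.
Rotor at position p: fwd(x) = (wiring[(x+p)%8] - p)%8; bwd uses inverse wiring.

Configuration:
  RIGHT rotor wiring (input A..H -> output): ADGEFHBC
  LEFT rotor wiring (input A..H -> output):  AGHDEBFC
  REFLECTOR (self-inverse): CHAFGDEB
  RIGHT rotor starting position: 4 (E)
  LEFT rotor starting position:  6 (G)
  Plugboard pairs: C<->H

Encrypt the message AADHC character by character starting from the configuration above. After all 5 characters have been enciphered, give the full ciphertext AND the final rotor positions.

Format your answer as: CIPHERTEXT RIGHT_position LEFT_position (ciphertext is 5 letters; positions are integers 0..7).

Char 1 ('A'): step: R->5, L=6; A->plug->A->R->C->L->C->refl->A->L'->D->R'->D->plug->D
Char 2 ('A'): step: R->6, L=6; A->plug->A->R->D->L->A->refl->C->L'->C->R'->C->plug->H
Char 3 ('D'): step: R->7, L=6; D->plug->D->R->H->L->D->refl->F->L'->F->R'->E->plug->E
Char 4 ('H'): step: R->0, L->7 (L advanced); H->plug->C->R->G->L->C->refl->A->L'->D->R'->B->plug->B
Char 5 ('C'): step: R->1, L=7; C->plug->H->R->H->L->G->refl->E->L'->E->R'->D->plug->D
Final: ciphertext=DHEBD, RIGHT=1, LEFT=7

Answer: DHEBD 1 7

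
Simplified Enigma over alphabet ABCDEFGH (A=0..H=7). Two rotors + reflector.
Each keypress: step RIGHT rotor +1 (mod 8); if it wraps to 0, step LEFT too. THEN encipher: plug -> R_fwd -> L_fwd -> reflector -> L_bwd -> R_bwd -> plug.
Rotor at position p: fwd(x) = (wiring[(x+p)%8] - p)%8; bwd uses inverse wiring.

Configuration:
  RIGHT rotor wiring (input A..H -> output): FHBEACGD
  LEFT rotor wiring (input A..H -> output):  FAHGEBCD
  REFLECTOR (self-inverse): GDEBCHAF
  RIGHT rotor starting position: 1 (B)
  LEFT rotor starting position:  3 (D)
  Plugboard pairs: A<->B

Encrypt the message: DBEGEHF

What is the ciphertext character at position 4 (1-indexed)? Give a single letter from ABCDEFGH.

Char 1 ('D'): step: R->2, L=3; D->plug->D->R->A->L->D->refl->B->L'->B->R'->F->plug->F
Char 2 ('B'): step: R->3, L=3; B->plug->A->R->B->L->B->refl->D->L'->A->R'->E->plug->E
Char 3 ('E'): step: R->4, L=3; E->plug->E->R->B->L->B->refl->D->L'->A->R'->H->plug->H
Char 4 ('G'): step: R->5, L=3; G->plug->G->R->H->L->E->refl->C->L'->F->R'->A->plug->B

B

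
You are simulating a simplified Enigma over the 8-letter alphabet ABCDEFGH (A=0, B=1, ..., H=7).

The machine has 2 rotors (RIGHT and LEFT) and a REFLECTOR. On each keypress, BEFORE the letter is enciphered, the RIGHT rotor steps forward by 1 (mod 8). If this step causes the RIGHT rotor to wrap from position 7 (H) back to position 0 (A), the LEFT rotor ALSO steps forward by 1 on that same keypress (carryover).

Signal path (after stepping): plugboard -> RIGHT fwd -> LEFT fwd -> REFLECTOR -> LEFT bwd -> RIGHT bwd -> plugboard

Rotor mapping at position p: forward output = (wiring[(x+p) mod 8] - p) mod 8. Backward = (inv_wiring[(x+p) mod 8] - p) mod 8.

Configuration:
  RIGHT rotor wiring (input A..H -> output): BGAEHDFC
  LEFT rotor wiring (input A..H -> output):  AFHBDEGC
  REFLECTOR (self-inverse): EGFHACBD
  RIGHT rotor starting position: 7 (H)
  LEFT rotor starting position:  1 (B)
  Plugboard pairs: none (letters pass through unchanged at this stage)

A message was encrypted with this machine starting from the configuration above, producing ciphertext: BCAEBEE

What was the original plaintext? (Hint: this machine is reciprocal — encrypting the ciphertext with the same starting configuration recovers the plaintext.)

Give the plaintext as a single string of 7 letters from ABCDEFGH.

Char 1 ('B'): step: R->0, L->2 (L advanced); B->plug->B->R->G->L->G->refl->B->L'->C->R'->H->plug->H
Char 2 ('C'): step: R->1, L=2; C->plug->C->R->D->L->C->refl->F->L'->A->R'->H->plug->H
Char 3 ('A'): step: R->2, L=2; A->plug->A->R->G->L->G->refl->B->L'->C->R'->B->plug->B
Char 4 ('E'): step: R->3, L=2; E->plug->E->R->H->L->D->refl->H->L'->B->R'->A->plug->A
Char 5 ('B'): step: R->4, L=2; B->plug->B->R->H->L->D->refl->H->L'->B->R'->C->plug->C
Char 6 ('E'): step: R->5, L=2; E->plug->E->R->B->L->H->refl->D->L'->H->R'->G->plug->G
Char 7 ('E'): step: R->6, L=2; E->plug->E->R->C->L->B->refl->G->L'->G->R'->F->plug->F

Answer: HHBACGF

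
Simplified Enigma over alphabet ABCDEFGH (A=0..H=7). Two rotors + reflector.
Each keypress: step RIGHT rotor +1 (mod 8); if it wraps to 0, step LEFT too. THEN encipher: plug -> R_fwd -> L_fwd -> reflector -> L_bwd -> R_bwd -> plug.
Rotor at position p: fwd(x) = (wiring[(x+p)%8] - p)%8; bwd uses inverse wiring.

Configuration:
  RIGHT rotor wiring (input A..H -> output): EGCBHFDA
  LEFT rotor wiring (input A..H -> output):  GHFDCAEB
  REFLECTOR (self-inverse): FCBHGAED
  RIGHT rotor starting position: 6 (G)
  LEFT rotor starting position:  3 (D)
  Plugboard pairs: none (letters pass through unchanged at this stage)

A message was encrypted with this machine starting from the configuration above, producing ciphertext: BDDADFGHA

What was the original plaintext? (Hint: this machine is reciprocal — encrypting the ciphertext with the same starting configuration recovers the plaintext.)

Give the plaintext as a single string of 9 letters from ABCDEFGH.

Answer: AHEEFABAF

Derivation:
Char 1 ('B'): step: R->7, L=3; B->plug->B->R->F->L->D->refl->H->L'->B->R'->A->plug->A
Char 2 ('D'): step: R->0, L->4 (L advanced); D->plug->D->R->B->L->E->refl->G->L'->A->R'->H->plug->H
Char 3 ('D'): step: R->1, L=4; D->plug->D->R->G->L->B->refl->C->L'->E->R'->E->plug->E
Char 4 ('A'): step: R->2, L=4; A->plug->A->R->A->L->G->refl->E->L'->B->R'->E->plug->E
Char 5 ('D'): step: R->3, L=4; D->plug->D->R->A->L->G->refl->E->L'->B->R'->F->plug->F
Char 6 ('F'): step: R->4, L=4; F->plug->F->R->C->L->A->refl->F->L'->D->R'->A->plug->A
Char 7 ('G'): step: R->5, L=4; G->plug->G->R->E->L->C->refl->B->L'->G->R'->B->plug->B
Char 8 ('H'): step: R->6, L=4; H->plug->H->R->H->L->H->refl->D->L'->F->R'->A->plug->A
Char 9 ('A'): step: R->7, L=4; A->plug->A->R->B->L->E->refl->G->L'->A->R'->F->plug->F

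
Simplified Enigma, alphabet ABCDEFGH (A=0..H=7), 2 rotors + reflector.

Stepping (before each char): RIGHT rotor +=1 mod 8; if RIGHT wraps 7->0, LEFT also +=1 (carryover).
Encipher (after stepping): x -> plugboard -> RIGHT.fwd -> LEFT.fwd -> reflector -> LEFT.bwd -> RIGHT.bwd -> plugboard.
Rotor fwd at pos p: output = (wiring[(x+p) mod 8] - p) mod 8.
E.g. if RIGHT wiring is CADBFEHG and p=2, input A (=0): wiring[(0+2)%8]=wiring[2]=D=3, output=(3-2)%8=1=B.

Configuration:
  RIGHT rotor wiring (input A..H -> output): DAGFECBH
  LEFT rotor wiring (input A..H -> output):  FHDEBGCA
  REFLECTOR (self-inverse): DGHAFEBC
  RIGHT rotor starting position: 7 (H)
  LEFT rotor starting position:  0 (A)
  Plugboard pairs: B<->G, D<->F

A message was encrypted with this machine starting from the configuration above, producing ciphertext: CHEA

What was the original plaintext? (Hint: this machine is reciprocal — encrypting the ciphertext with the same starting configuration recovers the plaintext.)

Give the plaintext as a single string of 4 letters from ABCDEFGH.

Char 1 ('C'): step: R->0, L->1 (L advanced); C->plug->C->R->G->L->H->refl->C->L'->B->R'->G->plug->B
Char 2 ('H'): step: R->1, L=1; H->plug->H->R->C->L->D->refl->A->L'->D->R'->D->plug->F
Char 3 ('E'): step: R->2, L=1; E->plug->E->R->H->L->E->refl->F->L'->E->R'->A->plug->A
Char 4 ('A'): step: R->3, L=1; A->plug->A->R->C->L->D->refl->A->L'->D->R'->H->plug->H

Answer: BFAH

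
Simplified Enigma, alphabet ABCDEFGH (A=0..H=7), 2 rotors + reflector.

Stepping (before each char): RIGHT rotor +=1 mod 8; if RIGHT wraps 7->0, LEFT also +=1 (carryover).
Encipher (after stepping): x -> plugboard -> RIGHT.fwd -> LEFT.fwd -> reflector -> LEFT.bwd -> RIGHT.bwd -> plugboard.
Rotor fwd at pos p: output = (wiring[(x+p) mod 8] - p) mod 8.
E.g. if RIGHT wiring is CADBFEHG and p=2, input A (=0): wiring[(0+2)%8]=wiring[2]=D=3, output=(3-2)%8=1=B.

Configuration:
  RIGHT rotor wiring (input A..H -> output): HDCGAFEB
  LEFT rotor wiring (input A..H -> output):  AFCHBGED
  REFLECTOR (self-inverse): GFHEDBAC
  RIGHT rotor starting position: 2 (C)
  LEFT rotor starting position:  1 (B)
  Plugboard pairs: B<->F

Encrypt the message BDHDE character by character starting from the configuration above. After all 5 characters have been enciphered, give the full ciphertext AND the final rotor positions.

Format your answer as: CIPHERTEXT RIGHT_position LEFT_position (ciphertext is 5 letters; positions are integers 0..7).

Answer: DCDBG 7 1

Derivation:
Char 1 ('B'): step: R->3, L=1; B->plug->F->R->E->L->F->refl->B->L'->B->R'->D->plug->D
Char 2 ('D'): step: R->4, L=1; D->plug->D->R->F->L->D->refl->E->L'->A->R'->C->plug->C
Char 3 ('H'): step: R->5, L=1; H->plug->H->R->D->L->A->refl->G->L'->C->R'->D->plug->D
Char 4 ('D'): step: R->6, L=1; D->plug->D->R->F->L->D->refl->E->L'->A->R'->F->plug->B
Char 5 ('E'): step: R->7, L=1; E->plug->E->R->H->L->H->refl->C->L'->G->R'->G->plug->G
Final: ciphertext=DCDBG, RIGHT=7, LEFT=1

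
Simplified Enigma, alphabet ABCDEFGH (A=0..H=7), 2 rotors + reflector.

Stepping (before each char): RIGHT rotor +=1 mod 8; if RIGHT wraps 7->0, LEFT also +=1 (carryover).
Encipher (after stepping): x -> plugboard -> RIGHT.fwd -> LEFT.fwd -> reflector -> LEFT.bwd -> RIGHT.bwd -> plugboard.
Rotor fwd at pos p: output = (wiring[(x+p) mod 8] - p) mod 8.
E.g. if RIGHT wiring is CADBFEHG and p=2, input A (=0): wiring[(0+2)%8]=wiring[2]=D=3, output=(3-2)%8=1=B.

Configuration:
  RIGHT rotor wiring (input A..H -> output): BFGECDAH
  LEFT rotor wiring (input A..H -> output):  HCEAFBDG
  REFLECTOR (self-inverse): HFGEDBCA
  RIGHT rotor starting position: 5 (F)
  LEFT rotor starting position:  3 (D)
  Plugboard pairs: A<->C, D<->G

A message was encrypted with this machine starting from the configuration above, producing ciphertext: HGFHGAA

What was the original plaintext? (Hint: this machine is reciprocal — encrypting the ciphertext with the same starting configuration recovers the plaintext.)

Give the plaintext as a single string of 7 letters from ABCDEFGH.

Char 1 ('H'): step: R->6, L=3; H->plug->H->R->F->L->E->refl->D->L'->E->R'->G->plug->D
Char 2 ('G'): step: R->7, L=3; G->plug->D->R->H->L->B->refl->F->L'->A->R'->A->plug->C
Char 3 ('F'): step: R->0, L->4 (L advanced); F->plug->F->R->D->L->C->refl->G->L'->F->R'->B->plug->B
Char 4 ('H'): step: R->1, L=4; H->plug->H->R->A->L->B->refl->F->L'->B->R'->D->plug->G
Char 5 ('G'): step: R->2, L=4; G->plug->D->R->B->L->F->refl->B->L'->A->R'->C->plug->A
Char 6 ('A'): step: R->3, L=4; A->plug->C->R->A->L->B->refl->F->L'->B->R'->A->plug->C
Char 7 ('A'): step: R->4, L=4; A->plug->C->R->E->L->D->refl->E->L'->H->R'->B->plug->B

Answer: DCBGACB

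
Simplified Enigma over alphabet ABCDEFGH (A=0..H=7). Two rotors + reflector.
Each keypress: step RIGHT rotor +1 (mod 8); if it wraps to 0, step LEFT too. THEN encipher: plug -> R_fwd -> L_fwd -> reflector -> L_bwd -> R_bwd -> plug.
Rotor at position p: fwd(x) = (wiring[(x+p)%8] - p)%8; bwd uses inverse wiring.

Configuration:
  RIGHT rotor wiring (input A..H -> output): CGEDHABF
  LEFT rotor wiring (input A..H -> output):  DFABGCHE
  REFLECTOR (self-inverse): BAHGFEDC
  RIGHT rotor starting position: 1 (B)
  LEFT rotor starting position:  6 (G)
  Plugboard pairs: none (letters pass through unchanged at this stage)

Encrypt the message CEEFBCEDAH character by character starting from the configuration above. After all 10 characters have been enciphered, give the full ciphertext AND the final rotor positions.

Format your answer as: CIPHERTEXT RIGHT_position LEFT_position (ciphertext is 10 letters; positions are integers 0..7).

Answer: BFGHHHDCDA 3 7

Derivation:
Char 1 ('C'): step: R->2, L=6; C->plug->C->R->F->L->D->refl->G->L'->B->R'->B->plug->B
Char 2 ('E'): step: R->3, L=6; E->plug->E->R->C->L->F->refl->E->L'->H->R'->F->plug->F
Char 3 ('E'): step: R->4, L=6; E->plug->E->R->G->L->A->refl->B->L'->A->R'->G->plug->G
Char 4 ('F'): step: R->5, L=6; F->plug->F->R->H->L->E->refl->F->L'->C->R'->H->plug->H
Char 5 ('B'): step: R->6, L=6; B->plug->B->R->H->L->E->refl->F->L'->C->R'->H->plug->H
Char 6 ('C'): step: R->7, L=6; C->plug->C->R->H->L->E->refl->F->L'->C->R'->H->plug->H
Char 7 ('E'): step: R->0, L->7 (L advanced); E->plug->E->R->H->L->A->refl->B->L'->D->R'->D->plug->D
Char 8 ('D'): step: R->1, L=7; D->plug->D->R->G->L->D->refl->G->L'->C->R'->C->plug->C
Char 9 ('A'): step: R->2, L=7; A->plug->A->R->C->L->G->refl->D->L'->G->R'->D->plug->D
Char 10 ('H'): step: R->3, L=7; H->plug->H->R->B->L->E->refl->F->L'->A->R'->A->plug->A
Final: ciphertext=BFGHHHDCDA, RIGHT=3, LEFT=7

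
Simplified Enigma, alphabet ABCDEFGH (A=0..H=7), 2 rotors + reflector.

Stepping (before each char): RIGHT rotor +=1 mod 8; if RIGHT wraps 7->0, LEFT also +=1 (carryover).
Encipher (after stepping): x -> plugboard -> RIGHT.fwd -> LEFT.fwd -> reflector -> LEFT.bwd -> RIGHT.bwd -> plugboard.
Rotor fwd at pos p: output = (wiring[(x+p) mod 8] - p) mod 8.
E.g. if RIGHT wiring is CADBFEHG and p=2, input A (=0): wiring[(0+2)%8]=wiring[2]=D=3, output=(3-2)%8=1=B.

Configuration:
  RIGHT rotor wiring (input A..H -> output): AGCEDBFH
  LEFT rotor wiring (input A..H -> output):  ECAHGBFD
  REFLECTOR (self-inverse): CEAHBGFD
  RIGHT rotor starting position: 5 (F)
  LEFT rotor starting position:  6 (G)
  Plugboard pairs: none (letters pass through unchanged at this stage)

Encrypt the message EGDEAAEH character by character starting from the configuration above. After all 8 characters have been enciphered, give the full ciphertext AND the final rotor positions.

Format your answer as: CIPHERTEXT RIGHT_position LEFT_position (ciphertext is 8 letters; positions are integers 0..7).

Char 1 ('E'): step: R->6, L=6; E->plug->E->R->E->L->C->refl->A->L'->G->R'->F->plug->F
Char 2 ('G'): step: R->7, L=6; G->plug->G->R->C->L->G->refl->F->L'->B->R'->B->plug->B
Char 3 ('D'): step: R->0, L->7 (L advanced); D->plug->D->R->E->L->A->refl->C->L'->G->R'->B->plug->B
Char 4 ('E'): step: R->1, L=7; E->plug->E->R->A->L->E->refl->B->L'->D->R'->C->plug->C
Char 5 ('A'): step: R->2, L=7; A->plug->A->R->A->L->E->refl->B->L'->D->R'->E->plug->E
Char 6 ('A'): step: R->3, L=7; A->plug->A->R->B->L->F->refl->G->L'->H->R'->H->plug->H
Char 7 ('E'): step: R->4, L=7; E->plug->E->R->E->L->A->refl->C->L'->G->R'->G->plug->G
Char 8 ('H'): step: R->5, L=7; H->plug->H->R->G->L->C->refl->A->L'->E->R'->A->plug->A
Final: ciphertext=FBBCEHGA, RIGHT=5, LEFT=7

Answer: FBBCEHGA 5 7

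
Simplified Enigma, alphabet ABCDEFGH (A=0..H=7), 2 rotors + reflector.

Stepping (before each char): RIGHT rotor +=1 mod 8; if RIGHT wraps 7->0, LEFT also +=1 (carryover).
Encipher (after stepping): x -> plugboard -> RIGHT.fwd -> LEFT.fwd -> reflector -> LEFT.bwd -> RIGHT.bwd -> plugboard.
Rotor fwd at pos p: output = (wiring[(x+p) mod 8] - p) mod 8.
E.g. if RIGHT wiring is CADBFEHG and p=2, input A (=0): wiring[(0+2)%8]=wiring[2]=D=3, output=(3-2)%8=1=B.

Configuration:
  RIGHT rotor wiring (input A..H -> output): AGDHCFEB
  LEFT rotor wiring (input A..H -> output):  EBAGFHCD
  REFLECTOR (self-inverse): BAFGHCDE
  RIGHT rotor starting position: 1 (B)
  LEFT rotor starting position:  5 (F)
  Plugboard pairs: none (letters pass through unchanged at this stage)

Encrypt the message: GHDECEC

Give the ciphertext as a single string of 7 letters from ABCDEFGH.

Char 1 ('G'): step: R->2, L=5; G->plug->G->R->G->L->B->refl->A->L'->H->R'->F->plug->F
Char 2 ('H'): step: R->3, L=5; H->plug->H->R->A->L->C->refl->F->L'->B->R'->D->plug->D
Char 3 ('D'): step: R->4, L=5; D->plug->D->R->F->L->D->refl->G->L'->C->R'->F->plug->F
Char 4 ('E'): step: R->5, L=5; E->plug->E->R->B->L->F->refl->C->L'->A->R'->A->plug->A
Char 5 ('C'): step: R->6, L=5; C->plug->C->R->C->L->G->refl->D->L'->F->R'->E->plug->E
Char 6 ('E'): step: R->7, L=5; E->plug->E->R->A->L->C->refl->F->L'->B->R'->B->plug->B
Char 7 ('C'): step: R->0, L->6 (L advanced); C->plug->C->R->D->L->D->refl->G->L'->C->R'->E->plug->E

Answer: FDFAEBE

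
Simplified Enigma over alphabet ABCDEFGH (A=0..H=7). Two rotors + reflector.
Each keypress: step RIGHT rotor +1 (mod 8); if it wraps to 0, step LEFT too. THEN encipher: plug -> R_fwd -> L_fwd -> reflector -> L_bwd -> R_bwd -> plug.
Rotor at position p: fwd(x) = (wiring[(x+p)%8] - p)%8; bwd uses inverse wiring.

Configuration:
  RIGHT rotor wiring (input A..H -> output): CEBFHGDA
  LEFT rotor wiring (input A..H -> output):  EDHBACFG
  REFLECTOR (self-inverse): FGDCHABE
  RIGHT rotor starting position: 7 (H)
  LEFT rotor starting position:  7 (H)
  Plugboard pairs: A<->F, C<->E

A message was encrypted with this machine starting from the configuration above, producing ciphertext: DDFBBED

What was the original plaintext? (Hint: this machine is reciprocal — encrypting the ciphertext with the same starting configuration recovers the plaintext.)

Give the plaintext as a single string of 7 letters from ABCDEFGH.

Answer: EEBHACE

Derivation:
Char 1 ('D'): step: R->0, L->0 (L advanced); D->plug->D->R->F->L->C->refl->D->L'->B->R'->C->plug->E
Char 2 ('D'): step: R->1, L=0; D->plug->D->R->G->L->F->refl->A->L'->E->R'->C->plug->E
Char 3 ('F'): step: R->2, L=0; F->plug->A->R->H->L->G->refl->B->L'->D->R'->B->plug->B
Char 4 ('B'): step: R->3, L=0; B->plug->B->R->E->L->A->refl->F->L'->G->R'->H->plug->H
Char 5 ('B'): step: R->4, L=0; B->plug->B->R->C->L->H->refl->E->L'->A->R'->F->plug->A
Char 6 ('E'): step: R->5, L=0; E->plug->C->R->D->L->B->refl->G->L'->H->R'->E->plug->C
Char 7 ('D'): step: R->6, L=0; D->plug->D->R->G->L->F->refl->A->L'->E->R'->C->plug->E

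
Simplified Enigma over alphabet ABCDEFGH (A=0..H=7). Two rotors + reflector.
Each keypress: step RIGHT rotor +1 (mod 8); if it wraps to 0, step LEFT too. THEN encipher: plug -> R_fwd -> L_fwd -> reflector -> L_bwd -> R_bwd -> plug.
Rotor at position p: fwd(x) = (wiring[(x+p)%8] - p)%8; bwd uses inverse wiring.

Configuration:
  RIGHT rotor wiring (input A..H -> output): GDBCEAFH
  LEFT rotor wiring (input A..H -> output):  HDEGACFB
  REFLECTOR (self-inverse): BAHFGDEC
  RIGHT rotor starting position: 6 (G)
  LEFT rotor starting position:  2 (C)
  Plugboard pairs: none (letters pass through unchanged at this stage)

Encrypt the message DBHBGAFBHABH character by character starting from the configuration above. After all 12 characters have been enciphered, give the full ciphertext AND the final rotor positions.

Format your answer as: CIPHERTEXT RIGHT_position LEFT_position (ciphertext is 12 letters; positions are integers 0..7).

Char 1 ('D'): step: R->7, L=2; D->plug->D->R->C->L->G->refl->E->L'->B->R'->G->plug->G
Char 2 ('B'): step: R->0, L->3 (L advanced); B->plug->B->R->D->L->C->refl->H->L'->C->R'->D->plug->D
Char 3 ('H'): step: R->1, L=3; H->plug->H->R->F->L->E->refl->G->L'->E->R'->F->plug->F
Char 4 ('B'): step: R->2, L=3; B->plug->B->R->A->L->D->refl->F->L'->B->R'->H->plug->H
Char 5 ('G'): step: R->3, L=3; G->plug->G->R->A->L->D->refl->F->L'->B->R'->B->plug->B
Char 6 ('A'): step: R->4, L=3; A->plug->A->R->A->L->D->refl->F->L'->B->R'->C->plug->C
Char 7 ('F'): step: R->5, L=3; F->plug->F->R->E->L->G->refl->E->L'->F->R'->G->plug->G
Char 8 ('B'): step: R->6, L=3; B->plug->B->R->B->L->F->refl->D->L'->A->R'->C->plug->C
Char 9 ('H'): step: R->7, L=3; H->plug->H->R->G->L->A->refl->B->L'->H->R'->B->plug->B
Char 10 ('A'): step: R->0, L->4 (L advanced); A->plug->A->R->G->L->A->refl->B->L'->C->R'->D->plug->D
Char 11 ('B'): step: R->1, L=4; B->plug->B->R->A->L->E->refl->G->L'->B->R'->C->plug->C
Char 12 ('H'): step: R->2, L=4; H->plug->H->R->B->L->G->refl->E->L'->A->R'->B->plug->B
Final: ciphertext=GDFHBCGCBDCB, RIGHT=2, LEFT=4

Answer: GDFHBCGCBDCB 2 4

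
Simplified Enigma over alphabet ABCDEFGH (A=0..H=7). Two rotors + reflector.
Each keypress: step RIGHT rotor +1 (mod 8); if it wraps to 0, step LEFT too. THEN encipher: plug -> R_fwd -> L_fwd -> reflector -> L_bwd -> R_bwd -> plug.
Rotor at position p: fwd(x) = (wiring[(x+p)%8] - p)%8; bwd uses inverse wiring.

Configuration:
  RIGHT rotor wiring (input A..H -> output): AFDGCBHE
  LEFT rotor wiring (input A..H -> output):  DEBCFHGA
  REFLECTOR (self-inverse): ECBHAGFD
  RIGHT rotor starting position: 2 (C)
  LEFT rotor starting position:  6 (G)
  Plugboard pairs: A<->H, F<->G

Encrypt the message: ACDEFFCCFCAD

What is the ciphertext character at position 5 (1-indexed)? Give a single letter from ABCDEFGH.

Char 1 ('A'): step: R->3, L=6; A->plug->H->R->A->L->A->refl->E->L'->F->R'->F->plug->G
Char 2 ('C'): step: R->4, L=6; C->plug->C->R->D->L->G->refl->F->L'->C->R'->H->plug->A
Char 3 ('D'): step: R->5, L=6; D->plug->D->R->D->L->G->refl->F->L'->C->R'->B->plug->B
Char 4 ('E'): step: R->6, L=6; E->plug->E->R->F->L->E->refl->A->L'->A->R'->F->plug->G
Char 5 ('F'): step: R->7, L=6; F->plug->G->R->C->L->F->refl->G->L'->D->R'->F->plug->G

G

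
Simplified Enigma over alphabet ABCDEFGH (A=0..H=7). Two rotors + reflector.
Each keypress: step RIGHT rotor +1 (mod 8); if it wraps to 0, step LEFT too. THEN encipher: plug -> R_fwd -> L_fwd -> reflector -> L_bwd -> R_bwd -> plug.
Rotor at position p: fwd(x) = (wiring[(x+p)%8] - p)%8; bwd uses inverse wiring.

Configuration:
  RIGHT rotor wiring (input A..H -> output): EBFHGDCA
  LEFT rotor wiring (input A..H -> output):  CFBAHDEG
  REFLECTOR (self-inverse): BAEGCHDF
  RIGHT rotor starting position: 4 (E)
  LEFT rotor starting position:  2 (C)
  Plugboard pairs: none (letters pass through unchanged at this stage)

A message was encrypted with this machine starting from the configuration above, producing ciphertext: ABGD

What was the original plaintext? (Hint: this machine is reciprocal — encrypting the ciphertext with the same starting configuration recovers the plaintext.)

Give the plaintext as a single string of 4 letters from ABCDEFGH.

Char 1 ('A'): step: R->5, L=2; A->plug->A->R->G->L->A->refl->B->L'->D->R'->C->plug->C
Char 2 ('B'): step: R->6, L=2; B->plug->B->R->C->L->F->refl->H->L'->A->R'->G->plug->G
Char 3 ('G'): step: R->7, L=2; G->plug->G->R->E->L->C->refl->E->L'->F->R'->B->plug->B
Char 4 ('D'): step: R->0, L->3 (L advanced); D->plug->D->R->H->L->G->refl->D->L'->E->R'->A->plug->A

Answer: CGBA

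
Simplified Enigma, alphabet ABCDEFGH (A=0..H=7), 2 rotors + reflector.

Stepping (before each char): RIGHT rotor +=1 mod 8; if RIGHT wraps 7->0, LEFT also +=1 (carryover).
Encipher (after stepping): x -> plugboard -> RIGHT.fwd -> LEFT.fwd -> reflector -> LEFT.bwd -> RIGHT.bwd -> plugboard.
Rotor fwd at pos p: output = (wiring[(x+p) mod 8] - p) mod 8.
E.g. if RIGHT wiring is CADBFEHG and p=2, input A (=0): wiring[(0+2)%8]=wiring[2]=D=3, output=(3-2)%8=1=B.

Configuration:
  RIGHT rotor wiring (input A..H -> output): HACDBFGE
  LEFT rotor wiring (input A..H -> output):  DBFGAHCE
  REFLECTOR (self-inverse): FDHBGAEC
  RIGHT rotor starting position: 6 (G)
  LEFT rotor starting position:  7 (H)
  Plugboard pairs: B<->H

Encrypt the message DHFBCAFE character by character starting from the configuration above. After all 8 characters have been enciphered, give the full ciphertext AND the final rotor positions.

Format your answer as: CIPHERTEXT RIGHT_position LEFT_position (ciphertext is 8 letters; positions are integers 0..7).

Answer: CEBGFGGD 6 0

Derivation:
Char 1 ('D'): step: R->7, L=7; D->plug->D->R->D->L->G->refl->E->L'->B->R'->C->plug->C
Char 2 ('H'): step: R->0, L->0 (L advanced); H->plug->B->R->A->L->D->refl->B->L'->B->R'->E->plug->E
Char 3 ('F'): step: R->1, L=0; F->plug->F->R->F->L->H->refl->C->L'->G->R'->H->plug->B
Char 4 ('B'): step: R->2, L=0; B->plug->H->R->G->L->C->refl->H->L'->F->R'->G->plug->G
Char 5 ('C'): step: R->3, L=0; C->plug->C->R->C->L->F->refl->A->L'->E->R'->F->plug->F
Char 6 ('A'): step: R->4, L=0; A->plug->A->R->F->L->H->refl->C->L'->G->R'->G->plug->G
Char 7 ('F'): step: R->5, L=0; F->plug->F->R->F->L->H->refl->C->L'->G->R'->G->plug->G
Char 8 ('E'): step: R->6, L=0; E->plug->E->R->E->L->A->refl->F->L'->C->R'->D->plug->D
Final: ciphertext=CEBGFGGD, RIGHT=6, LEFT=0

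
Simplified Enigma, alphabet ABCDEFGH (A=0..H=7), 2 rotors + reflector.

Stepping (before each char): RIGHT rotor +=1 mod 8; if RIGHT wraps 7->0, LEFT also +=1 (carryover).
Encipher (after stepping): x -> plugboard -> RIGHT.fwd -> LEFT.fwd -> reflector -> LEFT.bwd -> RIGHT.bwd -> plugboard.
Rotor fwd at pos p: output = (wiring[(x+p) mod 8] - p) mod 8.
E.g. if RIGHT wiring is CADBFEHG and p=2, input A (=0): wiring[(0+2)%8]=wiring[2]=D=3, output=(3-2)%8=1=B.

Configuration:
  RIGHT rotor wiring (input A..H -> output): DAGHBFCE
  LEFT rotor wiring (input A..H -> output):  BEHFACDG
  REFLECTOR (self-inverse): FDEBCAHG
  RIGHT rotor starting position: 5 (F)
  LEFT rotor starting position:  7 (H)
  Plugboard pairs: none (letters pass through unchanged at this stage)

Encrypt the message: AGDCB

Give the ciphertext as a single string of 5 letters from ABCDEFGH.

Char 1 ('A'): step: R->6, L=7; A->plug->A->R->E->L->G->refl->H->L'->A->R'->E->plug->E
Char 2 ('G'): step: R->7, L=7; G->plug->G->R->G->L->D->refl->B->L'->F->R'->A->plug->A
Char 3 ('D'): step: R->0, L->0 (L advanced); D->plug->D->R->H->L->G->refl->H->L'->C->R'->G->plug->G
Char 4 ('C'): step: R->1, L=0; C->plug->C->R->G->L->D->refl->B->L'->A->R'->D->plug->D
Char 5 ('B'): step: R->2, L=0; B->plug->B->R->F->L->C->refl->E->L'->B->R'->G->plug->G

Answer: EAGDG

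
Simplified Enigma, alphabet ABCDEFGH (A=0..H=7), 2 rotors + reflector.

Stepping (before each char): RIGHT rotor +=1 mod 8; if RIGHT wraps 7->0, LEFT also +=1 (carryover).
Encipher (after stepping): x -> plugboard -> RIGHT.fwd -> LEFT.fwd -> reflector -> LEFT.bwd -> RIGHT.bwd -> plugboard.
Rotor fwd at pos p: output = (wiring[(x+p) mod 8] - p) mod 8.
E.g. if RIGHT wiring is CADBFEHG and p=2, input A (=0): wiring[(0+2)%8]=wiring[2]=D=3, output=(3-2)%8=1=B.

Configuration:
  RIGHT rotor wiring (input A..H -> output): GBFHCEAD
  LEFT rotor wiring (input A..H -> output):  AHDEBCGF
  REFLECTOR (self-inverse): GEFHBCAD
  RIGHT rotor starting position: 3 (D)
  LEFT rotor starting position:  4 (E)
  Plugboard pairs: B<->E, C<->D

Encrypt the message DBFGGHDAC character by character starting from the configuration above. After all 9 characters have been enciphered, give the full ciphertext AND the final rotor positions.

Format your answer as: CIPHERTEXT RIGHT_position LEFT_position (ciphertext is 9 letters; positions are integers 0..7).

Answer: HEBCFGGBG 4 5

Derivation:
Char 1 ('D'): step: R->4, L=4; D->plug->C->R->E->L->E->refl->B->L'->D->R'->H->plug->H
Char 2 ('B'): step: R->5, L=4; B->plug->E->R->E->L->E->refl->B->L'->D->R'->B->plug->E
Char 3 ('F'): step: R->6, L=4; F->plug->F->R->B->L->G->refl->A->L'->H->R'->E->plug->B
Char 4 ('G'): step: R->7, L=4; G->plug->G->R->F->L->D->refl->H->L'->G->R'->D->plug->C
Char 5 ('G'): step: R->0, L->5 (L advanced); G->plug->G->R->A->L->F->refl->C->L'->E->R'->F->plug->F
Char 6 ('H'): step: R->1, L=5; H->plug->H->R->F->L->G->refl->A->L'->C->R'->G->plug->G
Char 7 ('D'): step: R->2, L=5; D->plug->C->R->A->L->F->refl->C->L'->E->R'->G->plug->G
Char 8 ('A'): step: R->3, L=5; A->plug->A->R->E->L->C->refl->F->L'->A->R'->E->plug->B
Char 9 ('C'): step: R->4, L=5; C->plug->D->R->H->L->E->refl->B->L'->B->R'->G->plug->G
Final: ciphertext=HEBCFGGBG, RIGHT=4, LEFT=5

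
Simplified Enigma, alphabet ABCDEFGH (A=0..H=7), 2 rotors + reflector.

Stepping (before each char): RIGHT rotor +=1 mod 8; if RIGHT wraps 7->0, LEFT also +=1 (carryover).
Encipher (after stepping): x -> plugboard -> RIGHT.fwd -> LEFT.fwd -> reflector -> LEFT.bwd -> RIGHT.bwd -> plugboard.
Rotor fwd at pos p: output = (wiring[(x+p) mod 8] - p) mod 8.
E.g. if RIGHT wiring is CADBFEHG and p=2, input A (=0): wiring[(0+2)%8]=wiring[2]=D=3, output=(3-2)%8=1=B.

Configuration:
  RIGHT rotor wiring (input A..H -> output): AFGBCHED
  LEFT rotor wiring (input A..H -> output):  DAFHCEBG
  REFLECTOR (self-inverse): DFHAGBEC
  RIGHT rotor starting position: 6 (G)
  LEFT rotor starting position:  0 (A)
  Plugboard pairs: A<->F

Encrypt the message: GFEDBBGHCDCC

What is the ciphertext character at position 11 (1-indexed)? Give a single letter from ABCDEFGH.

Char 1 ('G'): step: R->7, L=0; G->plug->G->R->A->L->D->refl->A->L'->B->R'->B->plug->B
Char 2 ('F'): step: R->0, L->1 (L advanced); F->plug->A->R->A->L->H->refl->C->L'->H->R'->F->plug->A
Char 3 ('E'): step: R->1, L=1; E->plug->E->R->G->L->F->refl->B->L'->D->R'->F->plug->A
Char 4 ('D'): step: R->2, L=1; D->plug->D->R->F->L->A->refl->D->L'->E->R'->A->plug->F
Char 5 ('B'): step: R->3, L=1; B->plug->B->R->H->L->C->refl->H->L'->A->R'->E->plug->E
Char 6 ('B'): step: R->4, L=1; B->plug->B->R->D->L->B->refl->F->L'->G->R'->A->plug->F
Char 7 ('G'): step: R->5, L=1; G->plug->G->R->E->L->D->refl->A->L'->F->R'->H->plug->H
Char 8 ('H'): step: R->6, L=1; H->plug->H->R->B->L->E->refl->G->L'->C->R'->C->plug->C
Char 9 ('C'): step: R->7, L=1; C->plug->C->R->G->L->F->refl->B->L'->D->R'->F->plug->A
Char 10 ('D'): step: R->0, L->2 (L advanced); D->plug->D->R->B->L->F->refl->B->L'->G->R'->C->plug->C
Char 11 ('C'): step: R->1, L=2; C->plug->C->R->A->L->D->refl->A->L'->C->R'->G->plug->G

G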